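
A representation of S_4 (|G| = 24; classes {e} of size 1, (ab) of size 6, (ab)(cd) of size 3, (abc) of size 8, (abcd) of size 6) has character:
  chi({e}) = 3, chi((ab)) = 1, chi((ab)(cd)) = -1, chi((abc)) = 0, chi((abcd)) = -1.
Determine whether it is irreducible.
Irreducible: <chi, chi> = 1.

Reasoning: <chi, chi> = (1/|G|) sum_C |C| * |chi(C)|^2 = (1/24)[1*|3|^2 + 6*|1|^2 + 3*|-1|^2 + 8*|0|^2 + 6*|-1|^2]
  = (1/24)[(9) + (6) + (3) + (0) + (6)] = 24/24 = 1.
A character is irreducible iff <chi, chi> = 1, so this representation is irreducible.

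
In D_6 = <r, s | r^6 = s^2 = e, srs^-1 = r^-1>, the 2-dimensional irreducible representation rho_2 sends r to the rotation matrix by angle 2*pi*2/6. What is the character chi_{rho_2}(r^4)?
chi_{rho_2}(r^4) = 2*cos(2*pi*2*4/6) = -1

Proof sketch: rho_2(r^4) is rotation by angle 2*pi*2*4/6, whose trace is 2*cos(2*pi*2*4/6) = -1.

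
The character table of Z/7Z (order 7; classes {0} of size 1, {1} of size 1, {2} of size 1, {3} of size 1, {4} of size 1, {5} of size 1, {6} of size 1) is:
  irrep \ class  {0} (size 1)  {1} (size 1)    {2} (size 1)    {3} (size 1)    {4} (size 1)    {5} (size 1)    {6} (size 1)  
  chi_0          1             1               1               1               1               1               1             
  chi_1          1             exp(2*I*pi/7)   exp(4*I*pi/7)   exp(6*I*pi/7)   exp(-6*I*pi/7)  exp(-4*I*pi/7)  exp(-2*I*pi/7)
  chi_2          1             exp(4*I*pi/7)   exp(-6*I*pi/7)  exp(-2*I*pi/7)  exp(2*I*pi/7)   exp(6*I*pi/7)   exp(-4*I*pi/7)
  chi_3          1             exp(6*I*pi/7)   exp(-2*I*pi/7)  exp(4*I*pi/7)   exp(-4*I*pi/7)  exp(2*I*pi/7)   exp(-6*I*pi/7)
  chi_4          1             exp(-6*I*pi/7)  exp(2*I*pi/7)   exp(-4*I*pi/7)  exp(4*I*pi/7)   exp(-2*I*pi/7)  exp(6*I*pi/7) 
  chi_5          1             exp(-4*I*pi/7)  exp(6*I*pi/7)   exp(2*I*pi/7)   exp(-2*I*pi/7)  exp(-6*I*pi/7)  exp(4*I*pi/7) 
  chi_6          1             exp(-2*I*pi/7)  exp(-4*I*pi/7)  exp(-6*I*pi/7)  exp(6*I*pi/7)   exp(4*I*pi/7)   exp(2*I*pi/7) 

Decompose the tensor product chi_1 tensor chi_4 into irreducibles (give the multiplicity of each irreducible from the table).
chi_1 tensor chi_4 = chi_5 (all other irreducibles have multiplicity 0).

Proof sketch: The character of a tensor product is the pointwise product (chi_1 * chi_4)(C) = chi_1(C) * chi_4(C):
  {0}: (1)*(1), {1}: (exp(2*I*pi/7))*(exp(-6*I*pi/7)), {2}: (exp(4*I*pi/7))*(exp(2*I*pi/7)), {3}: (exp(6*I*pi/7))*(exp(-4*I*pi/7)), {4}: (exp(-6*I*pi/7))*(exp(4*I*pi/7)), {5}: (exp(-4*I*pi/7))*(exp(-2*I*pi/7)), {6}: (exp(-2*I*pi/7))*(exp(6*I*pi/7))
so (chi_1 * chi_4) takes values
  {0} -> 1, {1} -> exp(-4*I*pi/7), {2} -> exp(6*I*pi/7), {3} -> exp(2*I*pi/7), {4} -> exp(-2*I*pi/7), {5} -> exp(-6*I*pi/7), {6} -> exp(4*I*pi/7).
Now take the inner product of this character with each irreducible chi from the table, <chi_1*chi_4, chi> = (1/7) sum_C |C| (chi_1*chi_4)(C) conj(chi(C)):
  <chi_1*chi_4, chi_0> = (1/7)[1*(1)*conj(1) + 1*(exp(-4*I*pi/7))*conj(1) + 1*(exp(6*I*pi/7))*conj(1) + 1*(exp(2*I*pi/7))*conj(1) + 1*(exp(-2*I*pi/7))*conj(1) + 1*(exp(-6*I*pi/7))*conj(1) + 1*(exp(4*I*pi/7))*conj(1)]
      = (1/7)[(1) + (exp(-4*I*pi/7)) + (exp(6*I*pi/7)) + (exp(2*I*pi/7)) + (exp(-2*I*pi/7)) + (exp(-6*I*pi/7)) + (exp(4*I*pi/7))] = 0/7 = 0
  <chi_1*chi_4, chi_1> = (1/7)[1*(1)*conj(1) + 1*(exp(-4*I*pi/7))*conj(exp(2*I*pi/7)) + 1*(exp(6*I*pi/7))*conj(exp(4*I*pi/7)) + 1*(exp(2*I*pi/7))*conj(exp(6*I*pi/7)) + 1*(exp(-2*I*pi/7))*conj(exp(-6*I*pi/7)) + 1*(exp(-6*I*pi/7))*conj(exp(-4*I*pi/7)) + 1*(exp(4*I*pi/7))*conj(exp(-2*I*pi/7))]
      = (1/7)[(1) + (exp(-6*I*pi/7)) + (exp(2*I*pi/7)) + (exp(-4*I*pi/7)) + (exp(4*I*pi/7)) + (exp(-2*I*pi/7)) + (exp(6*I*pi/7))] = 0/7 = 0
  <chi_1*chi_4, chi_2> = (1/7)[1*(1)*conj(1) + 1*(exp(-4*I*pi/7))*conj(exp(4*I*pi/7)) + 1*(exp(6*I*pi/7))*conj(exp(-6*I*pi/7)) + 1*(exp(2*I*pi/7))*conj(exp(-2*I*pi/7)) + 1*(exp(-2*I*pi/7))*conj(exp(2*I*pi/7)) + 1*(exp(-6*I*pi/7))*conj(exp(6*I*pi/7)) + 1*(exp(4*I*pi/7))*conj(exp(-4*I*pi/7))]
      = (1/7)[(1) + (exp(6*I*pi/7)) + (exp(-2*I*pi/7)) + (exp(4*I*pi/7)) + (exp(-4*I*pi/7)) + (exp(2*I*pi/7)) + (exp(-6*I*pi/7))] = 0/7 = 0
  <chi_1*chi_4, chi_3> = (1/7)[1*(1)*conj(1) + 1*(exp(-4*I*pi/7))*conj(exp(6*I*pi/7)) + 1*(exp(6*I*pi/7))*conj(exp(-2*I*pi/7)) + 1*(exp(2*I*pi/7))*conj(exp(4*I*pi/7)) + 1*(exp(-2*I*pi/7))*conj(exp(-4*I*pi/7)) + 1*(exp(-6*I*pi/7))*conj(exp(2*I*pi/7)) + 1*(exp(4*I*pi/7))*conj(exp(-6*I*pi/7))]
      = (1/7)[(1) + (exp(4*I*pi/7)) + (exp(-6*I*pi/7)) + (exp(-2*I*pi/7)) + (exp(2*I*pi/7)) + (exp(6*I*pi/7)) + (exp(-4*I*pi/7))] = 0/7 = 0
  <chi_1*chi_4, chi_4> = (1/7)[1*(1)*conj(1) + 1*(exp(-4*I*pi/7))*conj(exp(-6*I*pi/7)) + 1*(exp(6*I*pi/7))*conj(exp(2*I*pi/7)) + 1*(exp(2*I*pi/7))*conj(exp(-4*I*pi/7)) + 1*(exp(-2*I*pi/7))*conj(exp(4*I*pi/7)) + 1*(exp(-6*I*pi/7))*conj(exp(-2*I*pi/7)) + 1*(exp(4*I*pi/7))*conj(exp(6*I*pi/7))]
      = (1/7)[(1) + (exp(2*I*pi/7)) + (exp(4*I*pi/7)) + (exp(6*I*pi/7)) + (exp(-6*I*pi/7)) + (exp(-4*I*pi/7)) + (exp(-2*I*pi/7))] = 0/7 = 0
  <chi_1*chi_4, chi_5> = (1/7)[1*(1)*conj(1) + 1*(exp(-4*I*pi/7))*conj(exp(-4*I*pi/7)) + 1*(exp(6*I*pi/7))*conj(exp(6*I*pi/7)) + 1*(exp(2*I*pi/7))*conj(exp(2*I*pi/7)) + 1*(exp(-2*I*pi/7))*conj(exp(-2*I*pi/7)) + 1*(exp(-6*I*pi/7))*conj(exp(-6*I*pi/7)) + 1*(exp(4*I*pi/7))*conj(exp(4*I*pi/7))]
      = (1/7)[(1) + (1) + (1) + (1) + (1) + (1) + (1)] = 7/7 = 1
  <chi_1*chi_4, chi_6> = (1/7)[1*(1)*conj(1) + 1*(exp(-4*I*pi/7))*conj(exp(-2*I*pi/7)) + 1*(exp(6*I*pi/7))*conj(exp(-4*I*pi/7)) + 1*(exp(2*I*pi/7))*conj(exp(-6*I*pi/7)) + 1*(exp(-2*I*pi/7))*conj(exp(6*I*pi/7)) + 1*(exp(-6*I*pi/7))*conj(exp(4*I*pi/7)) + 1*(exp(4*I*pi/7))*conj(exp(2*I*pi/7))]
      = (1/7)[(1) + (exp(-2*I*pi/7)) + (exp(-4*I*pi/7)) + (exp(-6*I*pi/7)) + (exp(6*I*pi/7)) + (exp(4*I*pi/7)) + (exp(2*I*pi/7))] = 0/7 = 0
(Exp terms are combined using exp(i*s)*conj(exp(i*t)) = exp(i*(s-t)), and sums of them are collapsed using the identity that for every m > 1 the m distinct m-th roots of unity sum to 0, e.g. 1 + exp(2*I*pi/3) + exp(-2*I*pi/3) = 0.)
Hence the multiplicities are chi_5: 1. Dimension check: dim(chi_1)*dim(chi_4) = 1*1 = 1 and sum (mult * dim) = 1*1 = 1.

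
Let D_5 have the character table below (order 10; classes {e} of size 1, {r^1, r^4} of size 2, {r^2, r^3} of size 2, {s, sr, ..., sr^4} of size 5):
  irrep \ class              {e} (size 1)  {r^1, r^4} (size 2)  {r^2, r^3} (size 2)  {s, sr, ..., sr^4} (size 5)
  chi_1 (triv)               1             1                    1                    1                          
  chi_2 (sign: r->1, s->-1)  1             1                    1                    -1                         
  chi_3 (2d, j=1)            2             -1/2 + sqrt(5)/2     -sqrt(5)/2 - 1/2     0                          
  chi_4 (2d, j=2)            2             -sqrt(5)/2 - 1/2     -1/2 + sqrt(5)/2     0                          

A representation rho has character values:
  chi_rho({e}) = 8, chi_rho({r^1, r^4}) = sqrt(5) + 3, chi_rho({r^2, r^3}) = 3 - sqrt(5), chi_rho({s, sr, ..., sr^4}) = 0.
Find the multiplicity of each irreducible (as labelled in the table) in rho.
Multiplicities: chi_1: 2, chi_2: 2, chi_3: 2, chi_4: 0.

Derivation: Use <chi_rho, chi> = (1/|G|) sum_C |C| * chi_rho(C) * conj(chi(C)) with |G| = 10 for each irreducible chi in the table:
  <chi_rho, chi_1> = (1/10)[1*(8)*conj(1) + 2*(sqrt(5) + 3)*conj(1) + 2*(3 - sqrt(5))*conj(1) + 5*(0)*conj(1)]
      = (1/10)[(8) + (2*sqrt(5) + 6) + (6 - 2*sqrt(5)) + (0)] = 20/10 = 2
  <chi_rho, chi_2> = (1/10)[1*(8)*conj(1) + 2*(sqrt(5) + 3)*conj(1) + 2*(3 - sqrt(5))*conj(1) + 5*(0)*conj(-1)]
      = (1/10)[(8) + (2*sqrt(5) + 6) + (6 - 2*sqrt(5)) + (0)] = 20/10 = 2
  <chi_rho, chi_3> = (1/10)[1*(8)*conj(2) + 2*(sqrt(5) + 3)*conj(-1/2 + sqrt(5)/2) + 2*(3 - sqrt(5))*conj(-sqrt(5)/2 - 1/2) + 5*(0)*conj(0)]
      = (1/10)[(16) + (2 + 2*sqrt(5)) + (2 - 2*sqrt(5)) + (0)] = 20/10 = 2
  <chi_rho, chi_4> = (1/10)[1*(8)*conj(2) + 2*(sqrt(5) + 3)*conj(-sqrt(5)/2 - 1/2) + 2*(3 - sqrt(5))*conj(-1/2 + sqrt(5)/2) + 5*(0)*conj(0)]
      = (1/10)[(16) + (-4*sqrt(5) - 8) + (-8 + 4*sqrt(5)) + (0)] = 0/10 = 0
Dimension check: dim(rho) = sum (mult * dim) = 2*1 + 2*1 + 2*2 + 0*2 = 8 = chi_rho(e) = 8.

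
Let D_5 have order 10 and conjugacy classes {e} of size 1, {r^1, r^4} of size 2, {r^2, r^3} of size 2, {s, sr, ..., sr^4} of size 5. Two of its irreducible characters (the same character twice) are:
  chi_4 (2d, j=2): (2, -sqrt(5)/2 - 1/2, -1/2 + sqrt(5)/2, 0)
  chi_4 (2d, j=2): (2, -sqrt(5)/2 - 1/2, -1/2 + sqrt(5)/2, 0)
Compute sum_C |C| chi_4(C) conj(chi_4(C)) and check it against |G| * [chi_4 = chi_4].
Sum = 10 = |G| = 10; so <chi_4, chi_4> = 1 (norm-1 confirms irreducibility).

Reasoning: Compute term by term over conjugacy classes (|C| * chi_4(C) * conj(chi_4(C))):
  1*(2)*conj(2) + 2*(-sqrt(5)/2 - 1/2)*conj(-sqrt(5)/2 - 1/2) + 2*(-1/2 + sqrt(5)/2)*conj(-1/2 + sqrt(5)/2) + 5*(0)*conj(0)
  = (4) + (sqrt(5) + 3) + (3 - sqrt(5)) + (0)
  = 10.
Dividing by |G| = 10 gives 10/10 = 1, matching the row-orthogonality relation <chi_4, chi_4> = [chi_4 = chi_4].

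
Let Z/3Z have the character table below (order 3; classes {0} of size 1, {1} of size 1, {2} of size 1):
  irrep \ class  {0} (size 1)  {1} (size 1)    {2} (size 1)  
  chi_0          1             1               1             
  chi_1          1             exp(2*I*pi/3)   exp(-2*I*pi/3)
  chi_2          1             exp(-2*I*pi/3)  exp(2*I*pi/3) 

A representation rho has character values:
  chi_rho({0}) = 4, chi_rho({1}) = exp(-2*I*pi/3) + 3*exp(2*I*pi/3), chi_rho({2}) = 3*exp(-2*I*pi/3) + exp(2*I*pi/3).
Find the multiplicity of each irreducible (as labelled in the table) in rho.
Multiplicities: chi_0: 0, chi_1: 3, chi_2: 1.

Why: Use <chi_rho, chi> = (1/|G|) sum_C |C| * chi_rho(C) * conj(chi(C)) with |G| = 3 for each irreducible chi in the table:
  <chi_rho, chi_0> = (1/3)[1*(4)*conj(1) + 1*(exp(-2*I*pi/3) + 3*exp(2*I*pi/3))*conj(1) + 1*(3*exp(-2*I*pi/3) + exp(2*I*pi/3))*conj(1)]
      = (1/3)[(4) + (exp(-2*I*pi/3) + 3*exp(2*I*pi/3)) + (3*exp(-2*I*pi/3) + exp(2*I*pi/3))] = 0/3 = 0
  <chi_rho, chi_1> = (1/3)[1*(4)*conj(1) + 1*(exp(-2*I*pi/3) + 3*exp(2*I*pi/3))*conj(exp(2*I*pi/3)) + 1*(3*exp(-2*I*pi/3) + exp(2*I*pi/3))*conj(exp(-2*I*pi/3))]
      = (1/3)[(4) + (3 + exp(2*I*pi/3)) + (3 + exp(-2*I*pi/3))] = 9/3 = 3
  <chi_rho, chi_2> = (1/3)[1*(4)*conj(1) + 1*(exp(-2*I*pi/3) + 3*exp(2*I*pi/3))*conj(exp(-2*I*pi/3)) + 1*(3*exp(-2*I*pi/3) + exp(2*I*pi/3))*conj(exp(2*I*pi/3))]
      = (1/3)[(4) + (1 + 3*exp(-2*I*pi/3)) + (1 + 3*exp(2*I*pi/3))] = 3/3 = 1
(Exp terms are combined using exp(i*s)*conj(exp(i*t)) = exp(i*(s-t)), and sums of them are collapsed using the identity that for every m > 1 the m distinct m-th roots of unity sum to 0, e.g. 1 + exp(2*I*pi/3) + exp(-2*I*pi/3) = 0.)
Dimension check: dim(rho) = sum (mult * dim) = 0*1 + 3*1 + 1*1 = 4 = chi_rho(e) = 4.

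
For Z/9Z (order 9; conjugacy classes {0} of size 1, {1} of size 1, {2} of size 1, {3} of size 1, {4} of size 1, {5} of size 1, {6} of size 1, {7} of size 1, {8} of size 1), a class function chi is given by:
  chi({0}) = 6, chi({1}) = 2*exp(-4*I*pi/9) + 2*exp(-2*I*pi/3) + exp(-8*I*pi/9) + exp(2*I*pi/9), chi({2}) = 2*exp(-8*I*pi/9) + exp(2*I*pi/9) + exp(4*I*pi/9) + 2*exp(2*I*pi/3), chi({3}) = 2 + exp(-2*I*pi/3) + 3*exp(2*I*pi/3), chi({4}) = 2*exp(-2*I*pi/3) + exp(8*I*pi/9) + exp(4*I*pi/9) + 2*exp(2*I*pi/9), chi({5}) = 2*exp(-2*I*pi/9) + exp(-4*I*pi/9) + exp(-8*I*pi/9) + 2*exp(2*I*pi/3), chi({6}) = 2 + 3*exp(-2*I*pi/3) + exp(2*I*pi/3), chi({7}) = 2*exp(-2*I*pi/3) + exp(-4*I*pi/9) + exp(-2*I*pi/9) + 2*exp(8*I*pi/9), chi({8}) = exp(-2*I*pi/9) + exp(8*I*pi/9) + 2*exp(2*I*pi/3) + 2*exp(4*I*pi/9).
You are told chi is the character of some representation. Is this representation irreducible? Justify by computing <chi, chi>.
Not irreducible (reducible): <chi, chi> = 10 > 1.

Proof sketch: <chi, chi> = (1/|G|) sum_C |C| * |chi(C)|^2 = (1/9)[1*|6|^2 + 1*|2*exp(-4*I*pi/9) + 2*exp(-2*I*pi/3) + exp(-8*I*pi/9) + exp(2*I*pi/9)|^2 + 1*|2*exp(-8*I*pi/9) + exp(2*I*pi/9) + exp(4*I*pi/9) + 2*exp(2*I*pi/3)|^2 + 1*|2 + exp(-2*I*pi/3) + 3*exp(2*I*pi/3)|^2 + 1*|2*exp(-2*I*pi/3) + exp(8*I*pi/9) + exp(4*I*pi/9) + 2*exp(2*I*pi/9)|^2 + 1*|2*exp(-2*I*pi/9) + exp(-4*I*pi/9) + exp(-8*I*pi/9) + 2*exp(2*I*pi/3)|^2 + 1*|2 + 3*exp(-2*I*pi/3) + exp(2*I*pi/3)|^2 + 1*|2*exp(-2*I*pi/3) + exp(-4*I*pi/9) + exp(-2*I*pi/9) + 2*exp(8*I*pi/9)|^2 + 1*|exp(-2*I*pi/9) + exp(8*I*pi/9) + 2*exp(2*I*pi/3) + 2*exp(4*I*pi/9)|^2]
  = (1/9)[(36) + (10 + 6*exp(-2*I*pi/9) + 2*exp(-4*I*pi/9) + 2*exp(-2*I*pi/3) + 3*exp(-8*I*pi/9) + 3*exp(8*I*pi/9) + 2*exp(2*I*pi/3) + 2*exp(4*I*pi/9) + 6*exp(2*I*pi/9)) + (10 + 6*exp(-4*I*pi/9) + 3*exp(-2*I*pi/9) + 2*exp(-2*I*pi/3) + 2*exp(-8*I*pi/9) + 2*exp(8*I*pi/9) + 2*exp(2*I*pi/3) + 3*exp(2*I*pi/9) + 6*exp(4*I*pi/9)) + (3) + (10 + 3*exp(-4*I*pi/9) + 6*exp(-8*I*pi/9) + 2*exp(-2*I*pi/3) + 2*exp(-2*I*pi/9) + 2*exp(2*I*pi/9) + 2*exp(2*I*pi/3) + 6*exp(8*I*pi/9) + 3*exp(4*I*pi/9)) + (10 + 3*exp(-4*I*pi/9) + 6*exp(-8*I*pi/9) + 2*exp(-2*I*pi/3) + 2*exp(-2*I*pi/9) + 2*exp(2*I*pi/9) + 2*exp(2*I*pi/3) + 6*exp(8*I*pi/9) + 3*exp(4*I*pi/9)) + (3) + (10 + 6*exp(-4*I*pi/9) + 3*exp(-2*I*pi/9) + 2*exp(-2*I*pi/3) + 2*exp(-8*I*pi/9) + 2*exp(8*I*pi/9) + 2*exp(2*I*pi/3) + 3*exp(2*I*pi/9) + 6*exp(4*I*pi/9)) + (10 + 6*exp(-2*I*pi/9) + 2*exp(-4*I*pi/9) + 2*exp(-2*I*pi/3) + 3*exp(-8*I*pi/9) + 3*exp(8*I*pi/9) + 2*exp(2*I*pi/3) + 2*exp(4*I*pi/9) + 6*exp(2*I*pi/9))] = 90/9 = 10.
(Exp terms are combined using exp(i*s)*conj(exp(i*t)) = exp(i*(s-t)), and sums of them are collapsed using the identity that for every m > 1 the m distinct m-th roots of unity sum to 0, e.g. 1 + exp(2*I*pi/3) + exp(-2*I*pi/3) = 0.)
A character is irreducible iff <chi, chi> = 1, so this representation is reducible.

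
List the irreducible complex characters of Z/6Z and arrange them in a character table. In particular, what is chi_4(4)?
Character table of Z/6Z (irreps indexed chi_0,...,chi_5 with chi_k(m) = zeta_6^(k*m), zeta_6 = exp(2*pi*i/6)):
  irrep \ class  {0} (size 1)  {1} (size 1)    {2} (size 1)    {3} (size 1)  {4} (size 1)    {5} (size 1)  
  chi_0          1             1               1               1             1               1             
  chi_1          1             exp(I*pi/3)     exp(2*I*pi/3)   -1            exp(-2*I*pi/3)  exp(-I*pi/3)  
  chi_2          1             exp(2*I*pi/3)   exp(-2*I*pi/3)  1             exp(2*I*pi/3)   exp(-2*I*pi/3)
  chi_3          1             -1              1               -1            1               -1            
  chi_4          1             exp(-2*I*pi/3)  exp(2*I*pi/3)   1             exp(-2*I*pi/3)  exp(2*I*pi/3) 
  chi_5          1             exp(-I*pi/3)    exp(-2*I*pi/3)  -1            exp(2*I*pi/3)   exp(I*pi/3)   

Spot check: chi_4(4) = zeta_6^(4*4) = zeta_6^16 = exp(-2*I*pi/3).

Why: Z/6Z is abelian, so all 6 irreducible complex representations are 1-dimensional. They are given by chi_k(m) = zeta_6^(k*m) for k = 0,...,5. Row orthogonality: sum_m chi_k(m) conj(chi_l(m)) = 6 * [k = l].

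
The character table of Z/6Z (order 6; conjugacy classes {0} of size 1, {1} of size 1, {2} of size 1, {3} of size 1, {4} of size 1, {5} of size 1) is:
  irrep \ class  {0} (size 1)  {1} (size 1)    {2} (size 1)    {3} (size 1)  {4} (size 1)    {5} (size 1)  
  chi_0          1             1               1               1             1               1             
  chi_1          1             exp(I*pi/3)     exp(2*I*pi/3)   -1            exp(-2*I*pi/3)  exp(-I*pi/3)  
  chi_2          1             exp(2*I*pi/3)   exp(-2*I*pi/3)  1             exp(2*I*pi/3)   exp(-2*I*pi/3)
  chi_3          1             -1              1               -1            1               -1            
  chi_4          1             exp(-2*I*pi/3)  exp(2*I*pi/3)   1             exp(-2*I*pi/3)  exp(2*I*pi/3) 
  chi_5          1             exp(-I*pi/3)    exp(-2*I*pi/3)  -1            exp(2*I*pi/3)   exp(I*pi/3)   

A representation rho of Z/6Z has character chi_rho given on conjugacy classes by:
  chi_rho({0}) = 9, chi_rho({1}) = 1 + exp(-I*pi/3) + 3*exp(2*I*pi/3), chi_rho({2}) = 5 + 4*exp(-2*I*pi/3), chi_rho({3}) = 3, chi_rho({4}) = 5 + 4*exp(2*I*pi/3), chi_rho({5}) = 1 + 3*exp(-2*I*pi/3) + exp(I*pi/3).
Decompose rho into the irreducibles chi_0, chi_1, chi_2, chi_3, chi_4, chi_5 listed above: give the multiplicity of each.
Multiplicities: chi_0: 3, chi_1: 0, chi_2: 3, chi_3: 2, chi_4: 0, chi_5: 1.

Working: Use <chi_rho, chi> = (1/|G|) sum_C |C| * chi_rho(C) * conj(chi(C)) with |G| = 6 for each irreducible chi in the table:
  <chi_rho, chi_0> = (1/6)[1*(9)*conj(1) + 1*(1 + exp(-I*pi/3) + 3*exp(2*I*pi/3))*conj(1) + 1*(5 + 4*exp(-2*I*pi/3))*conj(1) + 1*(3)*conj(1) + 1*(5 + 4*exp(2*I*pi/3))*conj(1) + 1*(1 + 3*exp(-2*I*pi/3) + exp(I*pi/3))*conj(1)]
      = (1/6)[(9) + (1 + exp(-I*pi/3) + 3*exp(2*I*pi/3)) + (5 + 4*exp(-2*I*pi/3)) + (3) + (5 + 4*exp(2*I*pi/3)) + (1 + 3*exp(-2*I*pi/3) + exp(I*pi/3))] = 18/6 = 3
  <chi_rho, chi_1> = (1/6)[1*(9)*conj(1) + 1*(1 + exp(-I*pi/3) + 3*exp(2*I*pi/3))*conj(exp(I*pi/3)) + 1*(5 + 4*exp(-2*I*pi/3))*conj(exp(2*I*pi/3)) + 1*(3)*conj(-1) + 1*(5 + 4*exp(2*I*pi/3))*conj(exp(-2*I*pi/3)) + 1*(1 + 3*exp(-2*I*pi/3) + exp(I*pi/3))*conj(exp(-I*pi/3))]
      = (1/6)[(9) + (exp(-2*I*pi/3) + exp(-I*pi/3) + 3*exp(I*pi/3)) + (5*exp(-2*I*pi/3) + 4*exp(2*I*pi/3)) + (-3) + (4*exp(-2*I*pi/3) + 5*exp(2*I*pi/3)) + (3*exp(-I*pi/3) + exp(2*I*pi/3) + exp(I*pi/3))] = 0/6 = 0
  <chi_rho, chi_2> = (1/6)[1*(9)*conj(1) + 1*(1 + exp(-I*pi/3) + 3*exp(2*I*pi/3))*conj(exp(2*I*pi/3)) + 1*(5 + 4*exp(-2*I*pi/3))*conj(exp(-2*I*pi/3)) + 1*(3)*conj(1) + 1*(5 + 4*exp(2*I*pi/3))*conj(exp(2*I*pi/3)) + 1*(1 + 3*exp(-2*I*pi/3) + exp(I*pi/3))*conj(exp(-2*I*pi/3))]
      = (1/6)[(9) + (2 + exp(-2*I*pi/3)) + (4 + 5*exp(2*I*pi/3)) + (3) + (4 + 5*exp(-2*I*pi/3)) + (2 + exp(2*I*pi/3))] = 18/6 = 3
  <chi_rho, chi_3> = (1/6)[1*(9)*conj(1) + 1*(1 + exp(-I*pi/3) + 3*exp(2*I*pi/3))*conj(-1) + 1*(5 + 4*exp(-2*I*pi/3))*conj(1) + 1*(3)*conj(-1) + 1*(5 + 4*exp(2*I*pi/3))*conj(1) + 1*(1 + 3*exp(-2*I*pi/3) + exp(I*pi/3))*conj(-1)]
      = (1/6)[(9) + (-1 - 3*exp(2*I*pi/3) - exp(-I*pi/3)) + (5 + 4*exp(-2*I*pi/3)) + (-3) + (5 + 4*exp(2*I*pi/3)) + (-1 - exp(I*pi/3) - 3*exp(-2*I*pi/3))] = 12/6 = 2
  <chi_rho, chi_4> = (1/6)[1*(9)*conj(1) + 1*(1 + exp(-I*pi/3) + 3*exp(2*I*pi/3))*conj(exp(-2*I*pi/3)) + 1*(5 + 4*exp(-2*I*pi/3))*conj(exp(2*I*pi/3)) + 1*(3)*conj(1) + 1*(5 + 4*exp(2*I*pi/3))*conj(exp(-2*I*pi/3)) + 1*(1 + 3*exp(-2*I*pi/3) + exp(I*pi/3))*conj(exp(2*I*pi/3))]
      = (1/6)[(9) + (3*exp(-2*I*pi/3) + exp(2*I*pi/3) + exp(I*pi/3)) + (5*exp(-2*I*pi/3) + 4*exp(2*I*pi/3)) + (3) + (4*exp(-2*I*pi/3) + 5*exp(2*I*pi/3)) + (exp(-2*I*pi/3) + exp(-I*pi/3) + 3*exp(2*I*pi/3))] = 0/6 = 0
  <chi_rho, chi_5> = (1/6)[1*(9)*conj(1) + 1*(1 + exp(-I*pi/3) + 3*exp(2*I*pi/3))*conj(exp(-I*pi/3)) + 1*(5 + 4*exp(-2*I*pi/3))*conj(exp(-2*I*pi/3)) + 1*(3)*conj(-1) + 1*(5 + 4*exp(2*I*pi/3))*conj(exp(2*I*pi/3)) + 1*(1 + 3*exp(-2*I*pi/3) + exp(I*pi/3))*conj(exp(I*pi/3))]
      = (1/6)[(9) + (-2 + exp(I*pi/3)) + (4 + 5*exp(2*I*pi/3)) + (-3) + (4 + 5*exp(-2*I*pi/3)) + (-2 + exp(-I*pi/3))] = 6/6 = 1
(Exp terms are combined using exp(i*s)*conj(exp(i*t)) = exp(i*(s-t)), and sums of them are collapsed using the identity that for every m > 1 the m distinct m-th roots of unity sum to 0, e.g. 1 + exp(2*I*pi/3) + exp(-2*I*pi/3) = 0.)
Dimension check: dim(rho) = sum (mult * dim) = 3*1 + 0*1 + 3*1 + 2*1 + 0*1 + 1*1 = 9 = chi_rho(e) = 9.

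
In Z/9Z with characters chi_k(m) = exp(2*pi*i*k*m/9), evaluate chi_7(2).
chi_7(2) = zeta_9^14 = exp(-8*I*pi/9)

Working: chi_7(2) = zeta_9^(7*2) = zeta_9^14. Since zeta_9^9 = 1, this equals zeta_9^5 = exp(2*pi*i*5/9) = exp(-8*I*pi/9).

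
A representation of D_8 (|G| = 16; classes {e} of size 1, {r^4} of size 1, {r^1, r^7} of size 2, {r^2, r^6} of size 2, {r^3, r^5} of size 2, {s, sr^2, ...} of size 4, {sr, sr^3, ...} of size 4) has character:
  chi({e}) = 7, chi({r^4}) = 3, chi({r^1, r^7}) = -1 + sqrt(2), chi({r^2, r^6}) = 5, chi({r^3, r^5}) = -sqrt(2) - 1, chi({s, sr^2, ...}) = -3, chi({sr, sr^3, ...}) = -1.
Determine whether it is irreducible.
Not irreducible (reducible): <chi, chi> = 10 > 1.

Justification: <chi, chi> = (1/|G|) sum_C |C| * |chi(C)|^2 = (1/16)[1*|7|^2 + 1*|3|^2 + 2*|-1 + sqrt(2)|^2 + 2*|5|^2 + 2*|-sqrt(2) - 1|^2 + 4*|-3|^2 + 4*|-1|^2]
  = (1/16)[(49) + (9) + (6 - 4*sqrt(2)) + (50) + (4*sqrt(2) + 6) + (36) + (4)] = 160/16 = 10.
A character is irreducible iff <chi, chi> = 1, so this representation is reducible.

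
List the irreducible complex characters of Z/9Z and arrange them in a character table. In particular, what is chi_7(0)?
Character table of Z/9Z (irreps indexed chi_0,...,chi_8 with chi_k(m) = zeta_9^(k*m), zeta_9 = exp(2*pi*i/9)):
  irrep \ class  {0} (size 1)  {1} (size 1)    {2} (size 1)    {3} (size 1)    {4} (size 1)    {5} (size 1)    {6} (size 1)    {7} (size 1)    {8} (size 1)  
  chi_0          1             1               1               1               1               1               1               1               1             
  chi_1          1             exp(2*I*pi/9)   exp(4*I*pi/9)   exp(2*I*pi/3)   exp(8*I*pi/9)   exp(-8*I*pi/9)  exp(-2*I*pi/3)  exp(-4*I*pi/9)  exp(-2*I*pi/9)
  chi_2          1             exp(4*I*pi/9)   exp(8*I*pi/9)   exp(-2*I*pi/3)  exp(-2*I*pi/9)  exp(2*I*pi/9)   exp(2*I*pi/3)   exp(-8*I*pi/9)  exp(-4*I*pi/9)
  chi_3          1             exp(2*I*pi/3)   exp(-2*I*pi/3)  1               exp(2*I*pi/3)   exp(-2*I*pi/3)  1               exp(2*I*pi/3)   exp(-2*I*pi/3)
  chi_4          1             exp(8*I*pi/9)   exp(-2*I*pi/9)  exp(2*I*pi/3)   exp(-4*I*pi/9)  exp(4*I*pi/9)   exp(-2*I*pi/3)  exp(2*I*pi/9)   exp(-8*I*pi/9)
  chi_5          1             exp(-8*I*pi/9)  exp(2*I*pi/9)   exp(-2*I*pi/3)  exp(4*I*pi/9)   exp(-4*I*pi/9)  exp(2*I*pi/3)   exp(-2*I*pi/9)  exp(8*I*pi/9) 
  chi_6          1             exp(-2*I*pi/3)  exp(2*I*pi/3)   1               exp(-2*I*pi/3)  exp(2*I*pi/3)   1               exp(-2*I*pi/3)  exp(2*I*pi/3) 
  chi_7          1             exp(-4*I*pi/9)  exp(-8*I*pi/9)  exp(2*I*pi/3)   exp(2*I*pi/9)   exp(-2*I*pi/9)  exp(-2*I*pi/3)  exp(8*I*pi/9)   exp(4*I*pi/9) 
  chi_8          1             exp(-2*I*pi/9)  exp(-4*I*pi/9)  exp(-2*I*pi/3)  exp(-8*I*pi/9)  exp(8*I*pi/9)   exp(2*I*pi/3)   exp(4*I*pi/9)   exp(2*I*pi/9) 

Spot check: chi_7(0) = zeta_9^(7*0) = zeta_9^0 = 1.

Derivation: Z/9Z is abelian, so all 9 irreducible complex representations are 1-dimensional. They are given by chi_k(m) = zeta_9^(k*m) for k = 0,...,8. Row orthogonality: sum_m chi_k(m) conj(chi_l(m)) = 9 * [k = l].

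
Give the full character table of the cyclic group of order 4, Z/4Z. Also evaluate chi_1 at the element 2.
Character table of Z/4Z (irreps indexed chi_0,...,chi_3 with chi_k(m) = zeta_4^(k*m), zeta_4 = exp(2*pi*i/4)):
  irrep \ class  {0} (size 1)  {1} (size 1)  {2} (size 1)  {3} (size 1)
  chi_0          1             1             1             1           
  chi_1          1             I             -1            -I          
  chi_2          1             -1            1             -1          
  chi_3          1             -I            -1            I           

Spot check: chi_1(2) = zeta_4^(1*2) = zeta_4^2 = -1.

Derivation: Z/4Z is abelian, so all 4 irreducible complex representations are 1-dimensional. They are given by chi_k(m) = zeta_4^(k*m) for k = 0,...,3. Row orthogonality: sum_m chi_k(m) conj(chi_l(m)) = 4 * [k = l].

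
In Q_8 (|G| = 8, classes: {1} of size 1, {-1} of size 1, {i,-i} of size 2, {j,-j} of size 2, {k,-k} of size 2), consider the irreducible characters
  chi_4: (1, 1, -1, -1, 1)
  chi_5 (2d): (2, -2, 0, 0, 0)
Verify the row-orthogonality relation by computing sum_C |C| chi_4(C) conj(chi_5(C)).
Sum = 0; so <chi_4, chi_5> = 0 (distinct irreducibles are orthogonal).

Details: Compute term by term over conjugacy classes (|C| * chi_4(C) * conj(chi_5(C))):
  1*(1)*conj(2) + 1*(1)*conj(-2) + 2*(-1)*conj(0) + 2*(-1)*conj(0) + 2*(1)*conj(0)
  = (2) + (-2) + (0) + (0) + (0)
  = 0.
Dividing by |G| = 8 gives 0/8 = 0, matching the row-orthogonality relation <chi_4, chi_5> = [chi_4 = chi_5].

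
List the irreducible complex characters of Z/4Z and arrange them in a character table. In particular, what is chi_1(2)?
Character table of Z/4Z (irreps indexed chi_0,...,chi_3 with chi_k(m) = zeta_4^(k*m), zeta_4 = exp(2*pi*i/4)):
  irrep \ class  {0} (size 1)  {1} (size 1)  {2} (size 1)  {3} (size 1)
  chi_0          1             1             1             1           
  chi_1          1             I             -1            -I          
  chi_2          1             -1            1             -1          
  chi_3          1             -I            -1            I           

Spot check: chi_1(2) = zeta_4^(1*2) = zeta_4^2 = -1.

Solution. Z/4Z is abelian, so all 4 irreducible complex representations are 1-dimensional. They are given by chi_k(m) = zeta_4^(k*m) for k = 0,...,3. Row orthogonality: sum_m chi_k(m) conj(chi_l(m)) = 4 * [k = l].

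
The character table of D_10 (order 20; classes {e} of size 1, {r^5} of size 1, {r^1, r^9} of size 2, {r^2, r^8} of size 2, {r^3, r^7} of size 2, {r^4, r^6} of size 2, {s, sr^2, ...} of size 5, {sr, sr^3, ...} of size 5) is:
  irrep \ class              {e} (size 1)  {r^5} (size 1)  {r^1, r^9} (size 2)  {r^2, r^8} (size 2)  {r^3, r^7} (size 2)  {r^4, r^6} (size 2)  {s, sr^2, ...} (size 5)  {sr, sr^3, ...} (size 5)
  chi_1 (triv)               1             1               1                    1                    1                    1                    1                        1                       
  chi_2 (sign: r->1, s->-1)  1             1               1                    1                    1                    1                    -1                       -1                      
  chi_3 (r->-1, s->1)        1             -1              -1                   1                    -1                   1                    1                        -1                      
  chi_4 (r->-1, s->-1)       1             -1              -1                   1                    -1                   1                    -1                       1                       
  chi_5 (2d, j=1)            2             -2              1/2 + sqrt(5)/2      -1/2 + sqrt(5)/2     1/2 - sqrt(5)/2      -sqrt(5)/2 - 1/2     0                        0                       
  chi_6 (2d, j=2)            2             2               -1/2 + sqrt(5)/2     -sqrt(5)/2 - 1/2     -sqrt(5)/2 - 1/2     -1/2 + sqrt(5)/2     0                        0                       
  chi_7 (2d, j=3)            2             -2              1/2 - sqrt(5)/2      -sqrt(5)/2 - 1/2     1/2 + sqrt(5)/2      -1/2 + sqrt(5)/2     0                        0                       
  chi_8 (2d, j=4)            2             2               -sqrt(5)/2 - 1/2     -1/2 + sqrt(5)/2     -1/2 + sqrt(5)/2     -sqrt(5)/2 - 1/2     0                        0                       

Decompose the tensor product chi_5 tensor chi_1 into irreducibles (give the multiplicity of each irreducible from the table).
chi_5 tensor chi_1 = chi_5 (all other irreducibles have multiplicity 0).

Reasoning: The character of a tensor product is the pointwise product (chi_5 * chi_1)(C) = chi_5(C) * chi_1(C):
  {e}: (2)*(1), {r^5}: (-2)*(1), {r^1, r^9}: (1/2 + sqrt(5)/2)*(1), {r^2, r^8}: (-1/2 + sqrt(5)/2)*(1), {r^3, r^7}: (1/2 - sqrt(5)/2)*(1), {r^4, r^6}: (-sqrt(5)/2 - 1/2)*(1), {s, sr^2, ...}: (0)*(1), {sr, sr^3, ...}: (0)*(1)
so (chi_5 * chi_1) takes values
  {e} -> 2, {r^5} -> -2, {r^1, r^9} -> 1/2 + sqrt(5)/2, {r^2, r^8} -> -1/2 + sqrt(5)/2, {r^3, r^7} -> 1/2 - sqrt(5)/2, {r^4, r^6} -> -sqrt(5)/2 - 1/2, {s, sr^2, ...} -> 0, {sr, sr^3, ...} -> 0.
Now take the inner product of this character with each irreducible chi from the table, <chi_5*chi_1, chi> = (1/20) sum_C |C| (chi_5*chi_1)(C) conj(chi(C)):
  <chi_5*chi_1, chi_1> = (1/20)[1*(2)*conj(1) + 1*(-2)*conj(1) + 2*(1/2 + sqrt(5)/2)*conj(1) + 2*(-1/2 + sqrt(5)/2)*conj(1) + 2*(1/2 - sqrt(5)/2)*conj(1) + 2*(-sqrt(5)/2 - 1/2)*conj(1) + 5*(0)*conj(1) + 5*(0)*conj(1)]
      = (1/20)[(2) + (-2) + (1 + sqrt(5)) + (-1 + sqrt(5)) + (1 - sqrt(5)) + (-sqrt(5) - 1) + (0) + (0)] = 0/20 = 0
  <chi_5*chi_1, chi_2> = (1/20)[1*(2)*conj(1) + 1*(-2)*conj(1) + 2*(1/2 + sqrt(5)/2)*conj(1) + 2*(-1/2 + sqrt(5)/2)*conj(1) + 2*(1/2 - sqrt(5)/2)*conj(1) + 2*(-sqrt(5)/2 - 1/2)*conj(1) + 5*(0)*conj(-1) + 5*(0)*conj(-1)]
      = (1/20)[(2) + (-2) + (1 + sqrt(5)) + (-1 + sqrt(5)) + (1 - sqrt(5)) + (-sqrt(5) - 1) + (0) + (0)] = 0/20 = 0
  <chi_5*chi_1, chi_3> = (1/20)[1*(2)*conj(1) + 1*(-2)*conj(-1) + 2*(1/2 + sqrt(5)/2)*conj(-1) + 2*(-1/2 + sqrt(5)/2)*conj(1) + 2*(1/2 - sqrt(5)/2)*conj(-1) + 2*(-sqrt(5)/2 - 1/2)*conj(1) + 5*(0)*conj(1) + 5*(0)*conj(-1)]
      = (1/20)[(2) + (2) + (-sqrt(5) - 1) + (-1 + sqrt(5)) + (-1 + sqrt(5)) + (-sqrt(5) - 1) + (0) + (0)] = 0/20 = 0
  <chi_5*chi_1, chi_4> = (1/20)[1*(2)*conj(1) + 1*(-2)*conj(-1) + 2*(1/2 + sqrt(5)/2)*conj(-1) + 2*(-1/2 + sqrt(5)/2)*conj(1) + 2*(1/2 - sqrt(5)/2)*conj(-1) + 2*(-sqrt(5)/2 - 1/2)*conj(1) + 5*(0)*conj(-1) + 5*(0)*conj(1)]
      = (1/20)[(2) + (2) + (-sqrt(5) - 1) + (-1 + sqrt(5)) + (-1 + sqrt(5)) + (-sqrt(5) - 1) + (0) + (0)] = 0/20 = 0
  <chi_5*chi_1, chi_5> = (1/20)[1*(2)*conj(2) + 1*(-2)*conj(-2) + 2*(1/2 + sqrt(5)/2)*conj(1/2 + sqrt(5)/2) + 2*(-1/2 + sqrt(5)/2)*conj(-1/2 + sqrt(5)/2) + 2*(1/2 - sqrt(5)/2)*conj(1/2 - sqrt(5)/2) + 2*(-sqrt(5)/2 - 1/2)*conj(-sqrt(5)/2 - 1/2) + 5*(0)*conj(0) + 5*(0)*conj(0)]
      = (1/20)[(4) + (4) + (sqrt(5) + 3) + (3 - sqrt(5)) + (3 - sqrt(5)) + (sqrt(5) + 3) + (0) + (0)] = 20/20 = 1
  <chi_5*chi_1, chi_6> = (1/20)[1*(2)*conj(2) + 1*(-2)*conj(2) + 2*(1/2 + sqrt(5)/2)*conj(-1/2 + sqrt(5)/2) + 2*(-1/2 + sqrt(5)/2)*conj(-sqrt(5)/2 - 1/2) + 2*(1/2 - sqrt(5)/2)*conj(-sqrt(5)/2 - 1/2) + 2*(-sqrt(5)/2 - 1/2)*conj(-1/2 + sqrt(5)/2) + 5*(0)*conj(0) + 5*(0)*conj(0)]
      = (1/20)[(4) + (-4) + (2) + (-2) + (2) + (-2) + (0) + (0)] = 0/20 = 0
  <chi_5*chi_1, chi_7> = (1/20)[1*(2)*conj(2) + 1*(-2)*conj(-2) + 2*(1/2 + sqrt(5)/2)*conj(1/2 - sqrt(5)/2) + 2*(-1/2 + sqrt(5)/2)*conj(-sqrt(5)/2 - 1/2) + 2*(1/2 - sqrt(5)/2)*conj(1/2 + sqrt(5)/2) + 2*(-sqrt(5)/2 - 1/2)*conj(-1/2 + sqrt(5)/2) + 5*(0)*conj(0) + 5*(0)*conj(0)]
      = (1/20)[(4) + (4) + (-2) + (-2) + (-2) + (-2) + (0) + (0)] = 0/20 = 0
  <chi_5*chi_1, chi_8> = (1/20)[1*(2)*conj(2) + 1*(-2)*conj(2) + 2*(1/2 + sqrt(5)/2)*conj(-sqrt(5)/2 - 1/2) + 2*(-1/2 + sqrt(5)/2)*conj(-1/2 + sqrt(5)/2) + 2*(1/2 - sqrt(5)/2)*conj(-1/2 + sqrt(5)/2) + 2*(-sqrt(5)/2 - 1/2)*conj(-sqrt(5)/2 - 1/2) + 5*(0)*conj(0) + 5*(0)*conj(0)]
      = (1/20)[(4) + (-4) + (-3 - sqrt(5)) + (3 - sqrt(5)) + (-3 + sqrt(5)) + (sqrt(5) + 3) + (0) + (0)] = 0/20 = 0
Hence the multiplicities are chi_5: 1. Dimension check: dim(chi_5)*dim(chi_1) = 2*1 = 2 and sum (mult * dim) = 1*2 = 2.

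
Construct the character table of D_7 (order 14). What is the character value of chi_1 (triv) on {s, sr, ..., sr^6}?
Conjugacy classes: {e} of size 1, {r^1, r^6} of size 2, {r^2, r^5} of size 2, {r^3, r^4} of size 2, {s, sr, ..., sr^6} of size 7.
Character table:
  irrep \ class              {e} (size 1)  {r^1, r^6} (size 2)  {r^2, r^5} (size 2)  {r^3, r^4} (size 2)  {s, sr, ..., sr^6} (size 7)
  chi_1 (triv)               1             1                    1                    1                    1                          
  chi_2 (sign: r->1, s->-1)  1             1                    1                    1                    -1                         
  chi_3 (2d, j=1)            2             2*cos(2*pi/7)        -2*cos(3*pi/7)       -2*cos(pi/7)         0                          
  chi_4 (2d, j=2)            2             -2*cos(3*pi/7)       -2*cos(pi/7)         2*cos(2*pi/7)        0                          
  chi_5 (2d, j=3)            2             -2*cos(pi/7)         2*cos(2*pi/7)        -2*cos(3*pi/7)       0                          

Spot check: chi_1 (triv) on {s, sr, ..., sr^6} = 1.

Reasoning: D_7 has order 2*7 = 14 with 5 conjugacy classes, hence 5 irreducibles. Sum of squared dims 1 + 1 + 4 + 4 + 4 = 14 = |G|. Linear characters come from the abelianisation; the 2-dimensional irreps have character r^k -> 2*cos(2*pi*j*k/7), reflections -> 0.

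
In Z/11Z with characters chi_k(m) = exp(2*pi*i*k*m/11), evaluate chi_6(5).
chi_6(5) = zeta_11^30 = exp(-6*I*pi/11)

Why: chi_6(5) = zeta_11^(6*5) = zeta_11^30. Since zeta_11^11 = 1, this equals zeta_11^8 = exp(2*pi*i*8/11) = exp(-6*I*pi/11).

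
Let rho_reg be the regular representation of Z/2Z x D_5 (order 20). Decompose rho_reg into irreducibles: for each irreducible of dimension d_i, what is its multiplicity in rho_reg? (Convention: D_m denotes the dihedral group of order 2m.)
Each irreducible V_i of dimension d_i appears with multiplicity d_i, i.e. rho_reg = (direct sum over all irreducibles V_i) d_i V_i. The irreducible dimensions for Z/2Z x D_5 are 1, 1, 1, 1, 2, 2, 2, 2: 4 irreducibles of dimension 1, each with multiplicity 1; 4 irreducibles of dimension 2, each with multiplicity 2. Total dimension 4*1*1 + 4*2*2 = 20 = |G|.

Derivation: General theorem: in the regular representation of a finite group G, each irreducible appears with multiplicity equal to its dimension. Check: dim(rho_reg) = sum d_i^2 = 1 + 1 + 1 + 1 + 4 + 4 + 4 + 4 = 20 = |G|.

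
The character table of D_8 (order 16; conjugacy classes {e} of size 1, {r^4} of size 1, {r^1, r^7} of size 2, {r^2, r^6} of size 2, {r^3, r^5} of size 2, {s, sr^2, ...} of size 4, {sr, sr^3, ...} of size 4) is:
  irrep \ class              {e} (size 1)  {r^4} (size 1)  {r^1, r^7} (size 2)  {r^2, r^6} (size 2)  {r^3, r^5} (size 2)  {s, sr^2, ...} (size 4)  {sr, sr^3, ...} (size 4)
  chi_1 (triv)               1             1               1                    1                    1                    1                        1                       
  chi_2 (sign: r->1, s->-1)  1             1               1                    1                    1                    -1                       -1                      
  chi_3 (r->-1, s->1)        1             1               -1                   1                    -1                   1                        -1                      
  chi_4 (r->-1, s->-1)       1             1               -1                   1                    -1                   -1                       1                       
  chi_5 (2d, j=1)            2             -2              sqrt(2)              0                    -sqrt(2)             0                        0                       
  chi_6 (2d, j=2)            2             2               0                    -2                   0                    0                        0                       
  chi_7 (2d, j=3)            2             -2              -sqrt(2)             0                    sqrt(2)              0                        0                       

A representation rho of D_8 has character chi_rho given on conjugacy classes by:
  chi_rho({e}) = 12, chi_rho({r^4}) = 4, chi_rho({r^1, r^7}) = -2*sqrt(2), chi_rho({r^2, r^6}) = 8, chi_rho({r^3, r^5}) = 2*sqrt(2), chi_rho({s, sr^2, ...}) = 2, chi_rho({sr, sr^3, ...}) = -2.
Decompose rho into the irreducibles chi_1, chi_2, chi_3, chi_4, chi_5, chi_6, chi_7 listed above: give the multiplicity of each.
Multiplicities: chi_1: 2, chi_2: 2, chi_3: 3, chi_4: 1, chi_5: 0, chi_6: 0, chi_7: 2.

Use <chi_rho, chi> = (1/|G|) sum_C |C| * chi_rho(C) * conj(chi(C)) with |G| = 16 for each irreducible chi in the table:
  <chi_rho, chi_1> = (1/16)[1*(12)*conj(1) + 1*(4)*conj(1) + 2*(-2*sqrt(2))*conj(1) + 2*(8)*conj(1) + 2*(2*sqrt(2))*conj(1) + 4*(2)*conj(1) + 4*(-2)*conj(1)]
      = (1/16)[(12) + (4) + (-4*sqrt(2)) + (16) + (4*sqrt(2)) + (8) + (-8)] = 32/16 = 2
  <chi_rho, chi_2> = (1/16)[1*(12)*conj(1) + 1*(4)*conj(1) + 2*(-2*sqrt(2))*conj(1) + 2*(8)*conj(1) + 2*(2*sqrt(2))*conj(1) + 4*(2)*conj(-1) + 4*(-2)*conj(-1)]
      = (1/16)[(12) + (4) + (-4*sqrt(2)) + (16) + (4*sqrt(2)) + (-8) + (8)] = 32/16 = 2
  <chi_rho, chi_3> = (1/16)[1*(12)*conj(1) + 1*(4)*conj(1) + 2*(-2*sqrt(2))*conj(-1) + 2*(8)*conj(1) + 2*(2*sqrt(2))*conj(-1) + 4*(2)*conj(1) + 4*(-2)*conj(-1)]
      = (1/16)[(12) + (4) + (4*sqrt(2)) + (16) + (-4*sqrt(2)) + (8) + (8)] = 48/16 = 3
  <chi_rho, chi_4> = (1/16)[1*(12)*conj(1) + 1*(4)*conj(1) + 2*(-2*sqrt(2))*conj(-1) + 2*(8)*conj(1) + 2*(2*sqrt(2))*conj(-1) + 4*(2)*conj(-1) + 4*(-2)*conj(1)]
      = (1/16)[(12) + (4) + (4*sqrt(2)) + (16) + (-4*sqrt(2)) + (-8) + (-8)] = 16/16 = 1
  <chi_rho, chi_5> = (1/16)[1*(12)*conj(2) + 1*(4)*conj(-2) + 2*(-2*sqrt(2))*conj(sqrt(2)) + 2*(8)*conj(0) + 2*(2*sqrt(2))*conj(-sqrt(2)) + 4*(2)*conj(0) + 4*(-2)*conj(0)]
      = (1/16)[(24) + (-8) + (-8) + (0) + (-8) + (0) + (0)] = 0/16 = 0
  <chi_rho, chi_6> = (1/16)[1*(12)*conj(2) + 1*(4)*conj(2) + 2*(-2*sqrt(2))*conj(0) + 2*(8)*conj(-2) + 2*(2*sqrt(2))*conj(0) + 4*(2)*conj(0) + 4*(-2)*conj(0)]
      = (1/16)[(24) + (8) + (0) + (-32) + (0) + (0) + (0)] = 0/16 = 0
  <chi_rho, chi_7> = (1/16)[1*(12)*conj(2) + 1*(4)*conj(-2) + 2*(-2*sqrt(2))*conj(-sqrt(2)) + 2*(8)*conj(0) + 2*(2*sqrt(2))*conj(sqrt(2)) + 4*(2)*conj(0) + 4*(-2)*conj(0)]
      = (1/16)[(24) + (-8) + (8) + (0) + (8) + (0) + (0)] = 32/16 = 2
Dimension check: dim(rho) = sum (mult * dim) = 2*1 + 2*1 + 3*1 + 1*1 + 0*2 + 0*2 + 2*2 = 12 = chi_rho(e) = 12.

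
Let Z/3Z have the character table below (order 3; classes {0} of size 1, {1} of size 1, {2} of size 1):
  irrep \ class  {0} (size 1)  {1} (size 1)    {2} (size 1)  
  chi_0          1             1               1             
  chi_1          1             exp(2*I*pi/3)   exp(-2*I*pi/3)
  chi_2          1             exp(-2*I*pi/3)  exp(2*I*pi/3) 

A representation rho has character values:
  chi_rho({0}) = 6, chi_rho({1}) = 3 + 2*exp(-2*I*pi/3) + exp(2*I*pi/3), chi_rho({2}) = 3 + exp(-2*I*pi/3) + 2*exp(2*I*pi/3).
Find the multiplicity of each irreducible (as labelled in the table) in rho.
Multiplicities: chi_0: 3, chi_1: 1, chi_2: 2.

Working: Use <chi_rho, chi> = (1/|G|) sum_C |C| * chi_rho(C) * conj(chi(C)) with |G| = 3 for each irreducible chi in the table:
  <chi_rho, chi_0> = (1/3)[1*(6)*conj(1) + 1*(3 + 2*exp(-2*I*pi/3) + exp(2*I*pi/3))*conj(1) + 1*(3 + exp(-2*I*pi/3) + 2*exp(2*I*pi/3))*conj(1)]
      = (1/3)[(6) + (3 + 2*exp(-2*I*pi/3) + exp(2*I*pi/3)) + (3 + exp(-2*I*pi/3) + 2*exp(2*I*pi/3))] = 9/3 = 3
  <chi_rho, chi_1> = (1/3)[1*(6)*conj(1) + 1*(3 + 2*exp(-2*I*pi/3) + exp(2*I*pi/3))*conj(exp(2*I*pi/3)) + 1*(3 + exp(-2*I*pi/3) + 2*exp(2*I*pi/3))*conj(exp(-2*I*pi/3))]
      = (1/3)[(6) + (1 + 3*exp(-2*I*pi/3) + 2*exp(2*I*pi/3)) + (1 + 2*exp(-2*I*pi/3) + 3*exp(2*I*pi/3))] = 3/3 = 1
  <chi_rho, chi_2> = (1/3)[1*(6)*conj(1) + 1*(3 + 2*exp(-2*I*pi/3) + exp(2*I*pi/3))*conj(exp(-2*I*pi/3)) + 1*(3 + exp(-2*I*pi/3) + 2*exp(2*I*pi/3))*conj(exp(2*I*pi/3))]
      = (1/3)[(6) + (2 + exp(-2*I*pi/3) + 3*exp(2*I*pi/3)) + (2 + 3*exp(-2*I*pi/3) + exp(2*I*pi/3))] = 6/3 = 2
(Exp terms are combined using exp(i*s)*conj(exp(i*t)) = exp(i*(s-t)), and sums of them are collapsed using the identity that for every m > 1 the m distinct m-th roots of unity sum to 0, e.g. 1 + exp(2*I*pi/3) + exp(-2*I*pi/3) = 0.)
Dimension check: dim(rho) = sum (mult * dim) = 3*1 + 1*1 + 2*1 = 6 = chi_rho(e) = 6.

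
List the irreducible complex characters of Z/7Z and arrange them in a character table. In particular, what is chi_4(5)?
Character table of Z/7Z (irreps indexed chi_0,...,chi_6 with chi_k(m) = zeta_7^(k*m), zeta_7 = exp(2*pi*i/7)):
  irrep \ class  {0} (size 1)  {1} (size 1)    {2} (size 1)    {3} (size 1)    {4} (size 1)    {5} (size 1)    {6} (size 1)  
  chi_0          1             1               1               1               1               1               1             
  chi_1          1             exp(2*I*pi/7)   exp(4*I*pi/7)   exp(6*I*pi/7)   exp(-6*I*pi/7)  exp(-4*I*pi/7)  exp(-2*I*pi/7)
  chi_2          1             exp(4*I*pi/7)   exp(-6*I*pi/7)  exp(-2*I*pi/7)  exp(2*I*pi/7)   exp(6*I*pi/7)   exp(-4*I*pi/7)
  chi_3          1             exp(6*I*pi/7)   exp(-2*I*pi/7)  exp(4*I*pi/7)   exp(-4*I*pi/7)  exp(2*I*pi/7)   exp(-6*I*pi/7)
  chi_4          1             exp(-6*I*pi/7)  exp(2*I*pi/7)   exp(-4*I*pi/7)  exp(4*I*pi/7)   exp(-2*I*pi/7)  exp(6*I*pi/7) 
  chi_5          1             exp(-4*I*pi/7)  exp(6*I*pi/7)   exp(2*I*pi/7)   exp(-2*I*pi/7)  exp(-6*I*pi/7)  exp(4*I*pi/7) 
  chi_6          1             exp(-2*I*pi/7)  exp(-4*I*pi/7)  exp(-6*I*pi/7)  exp(6*I*pi/7)   exp(4*I*pi/7)   exp(2*I*pi/7) 

Spot check: chi_4(5) = zeta_7^(4*5) = zeta_7^20 = exp(-2*I*pi/7).

Argument: Z/7Z is abelian, so all 7 irreducible complex representations are 1-dimensional. They are given by chi_k(m) = zeta_7^(k*m) for k = 0,...,6. Row orthogonality: sum_m chi_k(m) conj(chi_l(m)) = 7 * [k = l].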